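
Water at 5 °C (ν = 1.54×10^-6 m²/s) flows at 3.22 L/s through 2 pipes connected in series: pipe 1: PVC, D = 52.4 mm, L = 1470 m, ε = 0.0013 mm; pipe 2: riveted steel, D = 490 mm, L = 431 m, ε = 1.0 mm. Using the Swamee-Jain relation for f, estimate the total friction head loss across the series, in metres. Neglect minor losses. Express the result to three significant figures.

Pipe 1: V = 1.493 m/s, Re = 5.08×10^4, ε/D = 2.48×10^-5, f = 0.02079, h_1 = f(L/D)V²/2g = 66.27 m
Pipe 2: V = 0.01708 m/s, Re = 5430, ε/D = 0.00204, f = 0.03949, h_2 = f(L/D)V²/2g = 5.163×10^-4 m
Series → Q common, losses add: H = Σh = 66.27 m

H ≈ 66.3 m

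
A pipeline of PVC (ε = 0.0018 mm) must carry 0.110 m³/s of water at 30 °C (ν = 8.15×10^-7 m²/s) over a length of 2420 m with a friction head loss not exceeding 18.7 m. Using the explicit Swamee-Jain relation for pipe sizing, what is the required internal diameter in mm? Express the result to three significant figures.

Swamee-Jain (Type III): D = 0.66·[ε^1.25·(LQ²/(gh_f))^4.75 + ν·Q^9.4·(L/(gh_f))^5.2]^0.04
LQ²/(gh_f) = 0.1596; L/(gh_f) = 13.19
Term 1 = ε^1.25·(…)^4.75 = 1.08×10^-11; Term 2 = ν·Q^9.4·(…)^5.2 = 5.32×10^-10
D = 0.66·(1.08×10^-11 + 5.32×10^-10)^0.04 = 0.2811 m = 281 mm
Check: V = 1.77 m/s, Re = 6.11×10^5, f = 0.01275, h_f = 17.6 m ≈ 18.7 m ✓

D ≈ 281 mm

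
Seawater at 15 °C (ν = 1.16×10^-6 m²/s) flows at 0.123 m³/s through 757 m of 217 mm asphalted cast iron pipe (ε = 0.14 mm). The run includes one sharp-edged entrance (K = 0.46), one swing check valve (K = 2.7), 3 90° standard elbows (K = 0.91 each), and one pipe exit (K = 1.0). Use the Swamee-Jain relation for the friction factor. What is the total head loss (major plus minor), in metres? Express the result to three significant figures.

H_L ≈ 40.2 m

V = 4Q/(πD²) = 3.326 m/s; V²/2g = 0.5638 m
Re = 6.22×10^5, ε/D = 6.45×10^-4 → f = 0.01847 (Swamee-Jain)
Major: h_f = f(L/D)·V²/2g = 0.01847·3488·0.5638 = 36.32 m
Minor: ΣK = 6.89; h_m = ΣK·V²/2g = 3.884 m
Total H_L = 36.32 + 3.884 = 40.21 m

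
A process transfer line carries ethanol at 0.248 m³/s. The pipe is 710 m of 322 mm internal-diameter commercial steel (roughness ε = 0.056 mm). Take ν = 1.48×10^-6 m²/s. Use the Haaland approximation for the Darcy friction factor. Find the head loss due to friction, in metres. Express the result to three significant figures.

h_f ≈ 15.3 m

V = 4Q/(πD²) = 4·0.248/(π·0.322²) = 3.045 m/s
Re = VD/ν = 3.045·0.322/1.48×10^-6 = 6.63×10^5 → turbulent
ε/D = 0.056/322 = 1.74×10^-4
Haaland: f = 0.01469
h_f = f(L/D)V²/(2g) = 0.01469·(710/0.322)·3.045²/(2·9.81) = 15.32 m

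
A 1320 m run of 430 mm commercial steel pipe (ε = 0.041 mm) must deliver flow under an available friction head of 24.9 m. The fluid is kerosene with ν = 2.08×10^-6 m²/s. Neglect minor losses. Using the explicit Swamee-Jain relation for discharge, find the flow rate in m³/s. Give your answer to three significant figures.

Q ≈ 0.492 m³/s

Swamee-Jain (Type II): Q = -0.965·√(gD⁵h_f/L)·ln[ε/(3.7D) + √(3.17ν²L/(gD³h_f))]
√(gD⁵h_f/L) = √(9.81·0.430⁵·24.9/1320) = 0.05216
ε/(3.7D) = 2.58×10^-5; √(3.17ν²L/(gD³h_f)) = 3.05×10^-5
Q = -0.965·0.05216·ln(5.630×10^-5) = 0.4925 m³/s
Check: V = 3.39 m/s, Re = 7.01×10^5, f = 0.01389, h_f = 25.0 m ≈ 24.9 m ✓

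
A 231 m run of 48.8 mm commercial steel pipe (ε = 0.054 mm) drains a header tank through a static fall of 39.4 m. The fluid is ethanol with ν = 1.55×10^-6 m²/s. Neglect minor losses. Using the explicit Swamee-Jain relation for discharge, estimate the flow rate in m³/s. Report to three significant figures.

Swamee-Jain (Type II): Q = -0.965·√(gD⁵h_f/L)·ln[ε/(3.7D) + √(3.17ν²L/(gD³h_f))]
√(gD⁵h_f/L) = √(9.81·0.0488⁵·39.4/231) = 6.805×10^-4
ε/(3.7D) = 2.99×10^-4; √(3.17ν²L/(gD³h_f)) = 1.98×10^-4
Q = -0.965·6.805×10^-4·ln(4.970×10^-4) = 0.004995 m³/s
Check: V = 2.67 m/s, Re = 8.41×10^4, f = 0.02308, h_f = 39.7 m ≈ 39.4 m ✓

Q ≈ 0.00500 m³/s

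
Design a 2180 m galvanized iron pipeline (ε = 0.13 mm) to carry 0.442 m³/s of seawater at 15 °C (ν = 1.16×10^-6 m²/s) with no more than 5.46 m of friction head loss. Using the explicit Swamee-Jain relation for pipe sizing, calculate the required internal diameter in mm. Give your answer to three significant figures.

Swamee-Jain (Type III): D = 0.66·[ε^1.25·(LQ²/(gh_f))^4.75 + ν·Q^9.4·(L/(gh_f))^5.2]^0.04
LQ²/(gh_f) = 7.951; L/(gh_f) = 40.70
Term 1 = ε^1.25·(…)^4.75 = 0.263; Term 2 = ν·Q^9.4·(…)^5.2 = 0.126
D = 0.66·(0.263 + 0.126)^0.04 = 0.6355 m = 636 mm
Check: V = 1.39 m/s, Re = 7.63×10^5, f = 0.01507, h_f = 5.11 m ≈ 5.46 m ✓

D ≈ 636 mm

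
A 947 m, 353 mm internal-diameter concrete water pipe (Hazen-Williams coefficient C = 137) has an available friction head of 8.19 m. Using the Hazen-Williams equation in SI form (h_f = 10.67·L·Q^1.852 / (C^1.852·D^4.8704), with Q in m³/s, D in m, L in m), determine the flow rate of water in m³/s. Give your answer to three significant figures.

Rearranging: Q = [h_f·C^1.852·D^4.8704 / (10.67·L)]^(1/1.852)
Q = [8.19·137^1.852·0.353^4.8704 / (10.67·947)]^0.540 = 0.1898 m³/s

Q ≈ 0.190 m³/s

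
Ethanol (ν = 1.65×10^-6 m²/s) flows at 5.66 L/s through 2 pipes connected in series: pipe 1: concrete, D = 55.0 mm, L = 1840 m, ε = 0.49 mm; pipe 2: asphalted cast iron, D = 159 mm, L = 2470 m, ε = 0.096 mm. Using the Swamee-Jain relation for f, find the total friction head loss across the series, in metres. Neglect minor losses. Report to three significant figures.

Pipe 1: V = 2.382 m/s, Re = 7.94×10^4, ε/D = 0.00891, f = 0.03756, h_1 = f(L/D)V²/2g = 363.5 m
Pipe 2: V = 0.2851 m/s, Re = 2.75×10^4, ε/D = 6.04×10^-4, f = 0.02554, h_2 = f(L/D)V²/2g = 1.643 m
Series → Q common, losses add: H = Σh = 365.2 m

H ≈ 365 m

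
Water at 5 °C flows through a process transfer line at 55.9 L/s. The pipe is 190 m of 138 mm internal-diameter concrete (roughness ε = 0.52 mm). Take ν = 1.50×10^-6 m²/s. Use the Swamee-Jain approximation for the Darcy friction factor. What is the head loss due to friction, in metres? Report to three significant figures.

V = 4Q/(πD²) = 4·0.0559/(π·0.138²) = 3.737 m/s
Re = VD/ν = 3.737·0.138/1.50×10^-6 = 3.44×10^5 → turbulent
ε/D = 0.52/138 = 0.00377
Swamee-Jain: f = 0.02839
h_f = f(L/D)V²/(2g) = 0.02839·(190/0.138)·3.737²/(2·9.81) = 27.83 m

h_f ≈ 27.8 m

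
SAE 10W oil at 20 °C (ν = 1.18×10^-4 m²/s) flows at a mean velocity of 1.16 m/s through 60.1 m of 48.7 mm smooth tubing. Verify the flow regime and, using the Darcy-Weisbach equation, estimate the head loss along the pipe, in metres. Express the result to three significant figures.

h_f ≈ 11.3 m

Re = VD/ν = 1.16·0.04870/1.18×10^-4 = 479 → laminar (Re < 2300)
f = 64/Re = 0.1337
h_f = f(L/D)V²/(2g) = 0.1337·(60.1/0.04870)·1.16²/(2·9.81) = 11.31 m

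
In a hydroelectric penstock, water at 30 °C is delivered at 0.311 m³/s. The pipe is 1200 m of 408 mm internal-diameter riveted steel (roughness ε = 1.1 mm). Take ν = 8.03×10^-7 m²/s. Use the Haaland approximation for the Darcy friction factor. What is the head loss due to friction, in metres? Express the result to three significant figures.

V = 4Q/(πD²) = 4·0.311/(π·0.408²) = 2.379 m/s
Re = VD/ν = 2.379·0.408/8.03×10^-7 = 1.21×10^6 → turbulent
ε/D = 1.1/408 = 0.00270
Haaland: f = 0.02556
h_f = f(L/D)V²/(2g) = 0.02556·(1200/0.408)·2.379²/(2·9.81) = 21.68 m

h_f ≈ 21.7 m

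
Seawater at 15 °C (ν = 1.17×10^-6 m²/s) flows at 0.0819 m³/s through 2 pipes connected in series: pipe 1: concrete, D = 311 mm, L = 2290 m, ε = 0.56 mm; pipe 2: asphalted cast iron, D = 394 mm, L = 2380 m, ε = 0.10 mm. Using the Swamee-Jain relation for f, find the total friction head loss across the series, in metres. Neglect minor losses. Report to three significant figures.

H ≈ 12.7 m

Pipe 1: V = 1.078 m/s, Re = 2.87×10^5, ε/D = 0.00180, f = 0.02361, h_1 = f(L/D)V²/2g = 10.30 m
Pipe 2: V = 0.6717 m/s, Re = 2.26×10^5, ε/D = 2.54×10^-4, f = 0.01724, h_2 = f(L/D)V²/2g = 2.395 m
Series → Q common, losses add: H = Σh = 12.69 m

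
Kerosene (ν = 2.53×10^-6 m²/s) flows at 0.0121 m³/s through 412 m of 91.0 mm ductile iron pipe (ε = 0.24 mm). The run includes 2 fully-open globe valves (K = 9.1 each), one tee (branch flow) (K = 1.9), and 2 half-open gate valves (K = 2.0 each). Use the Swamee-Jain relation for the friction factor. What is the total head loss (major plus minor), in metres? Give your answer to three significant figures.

V = 4Q/(πD²) = 1.860 m/s; V²/2g = 0.1764 m
Re = 6.69×10^4, ε/D = 0.00264 → f = 0.02756 (Swamee-Jain)
Major: h_f = f(L/D)·V²/2g = 0.02756·4527·0.1764 = 22.01 m
Minor: ΣK = 24.1; h_m = ΣK·V²/2g = 4.252 m
Total H_L = 22.01 + 4.252 = 26.27 m

H_L ≈ 26.3 m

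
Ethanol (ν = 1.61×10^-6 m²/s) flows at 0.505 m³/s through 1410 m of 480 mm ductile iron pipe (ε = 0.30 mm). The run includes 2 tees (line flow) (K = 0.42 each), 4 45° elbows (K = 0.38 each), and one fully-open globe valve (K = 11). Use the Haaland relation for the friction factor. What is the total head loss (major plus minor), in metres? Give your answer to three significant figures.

H_L ≈ 26.4 m

V = 4Q/(πD²) = 2.791 m/s; V²/2g = 0.3970 m
Re = 8.32×10^5, ε/D = 6.25×10^-4 → f = 0.01805 (Haaland)
Major: h_f = f(L/D)·V²/2g = 0.01805·2938·0.3970 = 21.05 m
Minor: ΣK = 13.4; h_m = ΣK·V²/2g = 5.303 m
Total H_L = 21.05 + 5.303 = 26.35 m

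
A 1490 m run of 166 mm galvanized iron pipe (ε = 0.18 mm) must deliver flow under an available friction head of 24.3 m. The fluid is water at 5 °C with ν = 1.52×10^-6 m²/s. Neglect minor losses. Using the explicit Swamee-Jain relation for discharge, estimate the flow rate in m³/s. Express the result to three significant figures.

Swamee-Jain (Type II): Q = -0.965·√(gD⁵h_f/L)·ln[ε/(3.7D) + √(3.17ν²L/(gD³h_f))]
√(gD⁵h_f/L) = √(9.81·0.166⁵·24.3/1490) = 0.004491
ε/(3.7D) = 2.93×10^-4; √(3.17ν²L/(gD³h_f)) = 1.00×10^-4
Q = -0.965·0.004491·ln(3.931×10^-4) = 0.03398 m³/s
Check: V = 1.57 m/s, Re = 1.71×10^5, f = 0.02172, h_f = 24.5 m ≈ 24.3 m ✓

Q ≈ 0.0340 m³/s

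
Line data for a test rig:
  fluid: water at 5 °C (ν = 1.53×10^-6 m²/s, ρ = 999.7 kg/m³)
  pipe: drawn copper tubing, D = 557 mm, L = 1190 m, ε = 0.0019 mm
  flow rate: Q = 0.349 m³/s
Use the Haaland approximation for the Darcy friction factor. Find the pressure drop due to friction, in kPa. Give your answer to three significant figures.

V = 4Q/(πD²) = 4·0.349/(π·0.557²) = 1.432 m/s
Re = VD/ν = 1.432·0.557/1.53×10^-6 = 5.21×10^5 → turbulent
ε/D = 0.0019/557 = 3.41×10^-6
Haaland: f = 0.01300
h_f = f(L/D)V²/(2g) = 0.01300·(1190/0.557)·1.432²/(2·9.81) = 2.905 m
Δp = ρg·h_f = 999.7·9.81·2.905 = 28.49 kPa

Δp ≈ 28.5 kPa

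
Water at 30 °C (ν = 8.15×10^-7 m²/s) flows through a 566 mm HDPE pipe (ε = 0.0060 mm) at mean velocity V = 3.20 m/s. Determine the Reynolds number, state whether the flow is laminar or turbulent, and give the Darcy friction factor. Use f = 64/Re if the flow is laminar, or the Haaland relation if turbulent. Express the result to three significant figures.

Re ≈ 2.22×10^6; turbulent; f ≈ 0.0105

Re = VD/ν = 3.200·0.566/8.15×10^-7 = 2.22×10^6
Re > 4000 → turbulent; ε/D = 1.06×10^-5
Haaland: f = 0.01051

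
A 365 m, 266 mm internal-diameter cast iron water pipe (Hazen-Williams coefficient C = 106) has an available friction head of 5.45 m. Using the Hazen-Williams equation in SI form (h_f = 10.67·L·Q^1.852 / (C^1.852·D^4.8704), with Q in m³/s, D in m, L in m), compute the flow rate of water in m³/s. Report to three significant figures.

Q ≈ 0.0937 m³/s

Rearranging: Q = [h_f·C^1.852·D^4.8704 / (10.67·L)]^(1/1.852)
Q = [5.45·106^1.852·0.266^4.8704 / (10.67·365)]^0.540 = 0.09371 m³/s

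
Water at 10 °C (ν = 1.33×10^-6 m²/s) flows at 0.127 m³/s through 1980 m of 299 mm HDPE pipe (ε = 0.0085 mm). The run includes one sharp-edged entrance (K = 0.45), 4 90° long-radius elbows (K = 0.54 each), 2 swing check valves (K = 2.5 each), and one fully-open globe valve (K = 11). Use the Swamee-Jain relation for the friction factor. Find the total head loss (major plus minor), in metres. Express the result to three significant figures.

V = 4Q/(πD²) = 1.809 m/s; V²/2g = 0.1667 m
Re = 4.07×10^5, ε/D = 2.84×10^-5 → f = 0.01398 (Swamee-Jain)
Major: h_f = f(L/D)·V²/2g = 0.01398·6622·0.1667 = 15.44 m
Minor: ΣK = 18.6; h_m = ΣK·V²/2g = 3.103 m
Total H_L = 15.44 + 3.103 = 18.54 m

H_L ≈ 18.5 m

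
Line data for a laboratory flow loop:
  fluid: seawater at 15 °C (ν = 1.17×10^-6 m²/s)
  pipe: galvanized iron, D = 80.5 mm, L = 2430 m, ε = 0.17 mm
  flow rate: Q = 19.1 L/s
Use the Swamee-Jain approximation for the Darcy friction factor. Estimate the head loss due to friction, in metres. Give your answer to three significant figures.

V = 4Q/(πD²) = 4·0.0191/(π·0.0805²) = 3.753 m/s
Re = VD/ν = 3.753·0.0805/1.17×10^-6 = 2.58×10^5 → turbulent
ε/D = 0.17/80.5 = 0.00211
Swamee-Jain: f = 0.02459
h_f = f(L/D)V²/(2g) = 0.02459·(2430/0.0805)·3.753²/(2·9.81) = 532.9 m

h_f ≈ 533 m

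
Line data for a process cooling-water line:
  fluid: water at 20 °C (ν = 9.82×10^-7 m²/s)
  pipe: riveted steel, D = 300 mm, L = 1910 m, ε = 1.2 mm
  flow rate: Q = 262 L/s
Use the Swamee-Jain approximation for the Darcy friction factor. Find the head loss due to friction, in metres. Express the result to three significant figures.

V = 4Q/(πD²) = 4·0.262/(π·0.300²) = 3.707 m/s
Re = VD/ν = 3.707·0.300/9.82×10^-7 = 1.13×10^6 → turbulent
ε/D = 1.2/300 = 0.00400
Swamee-Jain: f = 0.02857
h_f = f(L/D)V²/(2g) = 0.02857·(1910/0.300)·3.707²/(2·9.81) = 127.4 m

h_f ≈ 127 m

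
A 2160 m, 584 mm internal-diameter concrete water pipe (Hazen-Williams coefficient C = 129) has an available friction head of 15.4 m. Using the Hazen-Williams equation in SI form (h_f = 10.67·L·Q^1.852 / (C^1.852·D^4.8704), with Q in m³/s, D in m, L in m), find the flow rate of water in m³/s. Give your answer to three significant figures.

Rearranging: Q = [h_f·C^1.852·D^4.8704 / (10.67·L)]^(1/1.852)
Q = [15.4·129^1.852·0.584^4.8704 / (10.67·2160)]^0.540 = 0.6052 m³/s

Q ≈ 0.605 m³/s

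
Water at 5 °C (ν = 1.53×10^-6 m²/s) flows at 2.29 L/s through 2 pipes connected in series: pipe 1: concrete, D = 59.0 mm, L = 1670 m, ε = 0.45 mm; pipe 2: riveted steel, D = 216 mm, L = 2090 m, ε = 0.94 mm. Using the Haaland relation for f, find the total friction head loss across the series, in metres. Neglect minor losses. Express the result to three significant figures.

Pipe 1: V = 0.8376 m/s, Re = 3.23×10^4, ε/D = 0.00763, f = 0.03669, h_1 = f(L/D)V²/2g = 37.13 m
Pipe 2: V = 0.06249 m/s, Re = 8820, ε/D = 0.00435, f = 0.03741, h_2 = f(L/D)V²/2g = 0.07206 m
Series → Q common, losses add: H = Σh = 37.21 m

H ≈ 37.2 m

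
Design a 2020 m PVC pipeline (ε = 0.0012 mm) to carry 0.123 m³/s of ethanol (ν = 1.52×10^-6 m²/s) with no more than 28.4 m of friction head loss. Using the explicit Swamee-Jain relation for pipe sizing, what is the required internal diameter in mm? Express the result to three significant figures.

D ≈ 265 mm

Swamee-Jain (Type III): D = 0.66·[ε^1.25·(LQ²/(gh_f))^4.75 + ν·Q^9.4·(L/(gh_f))^5.2]^0.04
LQ²/(gh_f) = 0.1097; L/(gh_f) = 7.250
Term 1 = ε^1.25·(…)^4.75 = 1.10×10^-12; Term 2 = ν·Q^9.4·(…)^5.2 = 1.26×10^-10
D = 0.66·(1.10×10^-12 + 1.26×10^-10)^0.04 = 0.2653 m = 265 mm
Check: V = 2.23 m/s, Re = 3.88×10^5, f = 0.01377, h_f = 26.5 m ≈ 28.4 m ✓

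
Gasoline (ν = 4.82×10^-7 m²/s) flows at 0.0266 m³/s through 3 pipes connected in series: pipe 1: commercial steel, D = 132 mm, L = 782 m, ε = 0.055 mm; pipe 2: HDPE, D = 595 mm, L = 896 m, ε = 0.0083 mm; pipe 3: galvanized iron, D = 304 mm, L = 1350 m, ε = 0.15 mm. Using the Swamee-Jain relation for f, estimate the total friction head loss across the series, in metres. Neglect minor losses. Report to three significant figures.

H ≈ 20.2 m

Pipe 1: V = 1.944 m/s, Re = 5.32×10^5, ε/D = 4.17×10^-4, f = 0.01717, h_1 = f(L/D)V²/2g = 19.59 m
Pipe 2: V = 0.09567 m/s, Re = 1.18×10^5, ε/D = 1.39×10^-5, f = 0.01735, h_2 = f(L/D)V²/2g = 0.01219 m
Pipe 3: V = 0.3665 m/s, Re = 2.31×10^5, ε/D = 4.93×10^-4, f = 0.01866, h_3 = f(L/D)V²/2g = 0.5673 m
Series → Q common, losses add: H = Σh = 20.17 m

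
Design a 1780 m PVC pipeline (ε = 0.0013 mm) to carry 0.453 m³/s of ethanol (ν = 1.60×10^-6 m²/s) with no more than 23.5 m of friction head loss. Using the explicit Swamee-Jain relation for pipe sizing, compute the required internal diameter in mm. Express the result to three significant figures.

Swamee-Jain (Type III): D = 0.66·[ε^1.25·(LQ²/(gh_f))^4.75 + ν·Q^9.4·(L/(gh_f))^5.2]^0.04
LQ²/(gh_f) = 1.584; L/(gh_f) = 7.721
Term 1 = ε^1.25·(…)^4.75 = 3.91×10^-7; Term 2 = ν·Q^9.4·(…)^5.2 = 3.87×10^-5
D = 0.66·(3.91×10^-7 + 3.87×10^-5)^0.04 = 0.4398 m = 440 mm
Check: V = 2.98 m/s, Re = 8.20×10^5, f = 0.01207, h_f = 22.2 m ≈ 23.5 m ✓

D ≈ 440 mm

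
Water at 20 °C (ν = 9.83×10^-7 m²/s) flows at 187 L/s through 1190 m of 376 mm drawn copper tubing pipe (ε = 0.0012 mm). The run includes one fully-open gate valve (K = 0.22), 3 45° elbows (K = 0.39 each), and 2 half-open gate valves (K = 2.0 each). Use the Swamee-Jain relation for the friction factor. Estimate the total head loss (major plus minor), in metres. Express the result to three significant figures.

V = 4Q/(πD²) = 1.684 m/s; V²/2g = 0.1446 m
Re = 6.44×10^5, ε/D = 3.19×10^-6 → f = 0.01258 (Swamee-Jain)
Major: h_f = f(L/D)·V²/2g = 0.01258·3165·0.1446 = 5.755 m
Minor: ΣK = 5.39; h_m = ΣK·V²/2g = 0.7792 m
Total H_L = 5.755 + 0.7792 = 6.534 m

H_L ≈ 6.53 m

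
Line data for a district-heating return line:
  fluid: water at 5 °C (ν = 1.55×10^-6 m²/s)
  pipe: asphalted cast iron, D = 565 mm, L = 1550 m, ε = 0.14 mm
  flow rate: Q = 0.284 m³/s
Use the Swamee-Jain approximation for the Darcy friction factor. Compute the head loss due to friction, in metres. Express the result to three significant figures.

V = 4Q/(πD²) = 4·0.284/(π·0.565²) = 1.133 m/s
Re = VD/ν = 1.133·0.565/1.55×10^-6 = 4.13×10^5 → turbulent
ε/D = 0.14/565 = 2.48×10^-4
Swamee-Jain: f = 0.01619
h_f = f(L/D)V²/(2g) = 0.01619·(1550/0.565)·1.133²/(2·9.81) = 2.905 m

h_f ≈ 2.90 m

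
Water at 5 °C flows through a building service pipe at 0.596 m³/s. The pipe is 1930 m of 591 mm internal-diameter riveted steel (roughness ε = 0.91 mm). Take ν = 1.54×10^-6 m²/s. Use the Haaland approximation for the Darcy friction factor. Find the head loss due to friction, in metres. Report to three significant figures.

V = 4Q/(πD²) = 4·0.596/(π·0.591²) = 2.173 m/s
Re = VD/ν = 2.173·0.591/1.54×10^-6 = 8.34×10^5 → turbulent
ε/D = 0.91/591 = 0.00154
Haaland: f = 0.02215
h_f = f(L/D)V²/(2g) = 0.02215·(1930/0.591)·2.173²/(2·9.81) = 17.40 m

h_f ≈ 17.4 m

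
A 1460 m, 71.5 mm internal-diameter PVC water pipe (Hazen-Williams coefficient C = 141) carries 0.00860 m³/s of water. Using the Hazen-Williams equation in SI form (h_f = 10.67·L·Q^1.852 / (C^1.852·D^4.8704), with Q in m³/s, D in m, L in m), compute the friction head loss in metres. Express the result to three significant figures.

h_f ≈ 92.6 m

h_f = 10.67·1460·0.00860^1.852 / (141^1.852·0.0715^4.8704) = 92.65 m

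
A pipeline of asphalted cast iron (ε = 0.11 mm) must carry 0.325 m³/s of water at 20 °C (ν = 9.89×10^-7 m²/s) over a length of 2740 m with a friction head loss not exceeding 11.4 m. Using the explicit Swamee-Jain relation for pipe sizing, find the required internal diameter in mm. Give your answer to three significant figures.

D ≈ 508 mm

Swamee-Jain (Type III): D = 0.66·[ε^1.25·(LQ²/(gh_f))^4.75 + ν·Q^9.4·(L/(gh_f))^5.2]^0.04
LQ²/(gh_f) = 2.588; L/(gh_f) = 24.50
Term 1 = ε^1.25·(…)^4.75 = 0.00103; Term 2 = ν·Q^9.4·(…)^5.2 = 4.27×10^-4
D = 0.66·(0.00103 + 4.27×10^-4)^0.04 = 0.5083 m = 508 mm
Check: V = 1.60 m/s, Re = 8.23×10^5, f = 0.01511, h_f = 10.7 m ≈ 11.4 m ✓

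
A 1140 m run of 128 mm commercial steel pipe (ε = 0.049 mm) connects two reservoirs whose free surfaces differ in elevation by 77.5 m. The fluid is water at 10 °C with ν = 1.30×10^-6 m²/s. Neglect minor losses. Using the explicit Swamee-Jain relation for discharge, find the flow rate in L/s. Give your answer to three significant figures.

Swamee-Jain (Type II): Q = -0.965·√(gD⁵h_f/L)·ln[ε/(3.7D) + √(3.17ν²L/(gD³h_f))]
√(gD⁵h_f/L) = √(9.81·0.128⁵·77.5/1140) = 0.004787
ε/(3.7D) = 1.03×10^-4; √(3.17ν²L/(gD³h_f)) = 6.19×10^-5
Q = -0.965·0.004787·ln(1.654×10^-4) = 0.04022 m³/s
Check: V = 3.13 m/s, Re = 3.08×10^5, f = 0.01758, h_f = 78.0 m ≈ 77.5 m ✓

Q ≈ 40.2 L/s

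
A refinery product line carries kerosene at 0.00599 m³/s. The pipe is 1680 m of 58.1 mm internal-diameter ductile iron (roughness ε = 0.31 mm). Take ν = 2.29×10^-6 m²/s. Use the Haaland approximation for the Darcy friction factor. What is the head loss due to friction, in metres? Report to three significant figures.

h_f ≈ 244 m

V = 4Q/(πD²) = 4·0.00599/(π·0.0581²) = 2.259 m/s
Re = VD/ν = 2.259·0.0581/2.29×10^-6 = 5.73×10^4 → turbulent
ε/D = 0.31/58.1 = 0.00534
Haaland: f = 0.03243
h_f = f(L/D)V²/(2g) = 0.03243·(1680/0.0581)·2.259²/(2·9.81) = 244.0 m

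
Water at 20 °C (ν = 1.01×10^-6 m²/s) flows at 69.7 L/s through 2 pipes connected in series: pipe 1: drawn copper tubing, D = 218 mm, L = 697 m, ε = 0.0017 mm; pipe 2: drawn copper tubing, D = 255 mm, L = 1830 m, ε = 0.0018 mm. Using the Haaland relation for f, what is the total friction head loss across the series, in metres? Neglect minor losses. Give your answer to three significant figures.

Pipe 1: V = 1.867 m/s, Re = 4.03×10^5, ε/D = 7.80×10^-6, f = 0.01366, h_1 = f(L/D)V²/2g = 7.760 m
Pipe 2: V = 1.365 m/s, Re = 3.45×10^5, ε/D = 7.06×10^-6, f = 0.01404, h_2 = f(L/D)V²/2g = 9.565 m
Series → Q common, losses add: H = Σh = 17.32 m

H ≈ 17.3 m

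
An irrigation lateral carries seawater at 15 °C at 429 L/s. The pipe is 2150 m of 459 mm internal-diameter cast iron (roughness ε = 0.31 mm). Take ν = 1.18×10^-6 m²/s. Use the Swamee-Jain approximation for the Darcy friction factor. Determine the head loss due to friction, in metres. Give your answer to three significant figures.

h_f ≈ 29.5 m

V = 4Q/(πD²) = 4·0.429/(π·0.459²) = 2.593 m/s
Re = VD/ν = 2.593·0.459/1.18×10^-6 = 1.01×10^6 → turbulent
ε/D = 0.31/459 = 6.75×10^-4
Swamee-Jain: f = 0.01838
h_f = f(L/D)V²/(2g) = 0.01838·(2150/0.459)·2.593²/(2·9.81) = 29.50 m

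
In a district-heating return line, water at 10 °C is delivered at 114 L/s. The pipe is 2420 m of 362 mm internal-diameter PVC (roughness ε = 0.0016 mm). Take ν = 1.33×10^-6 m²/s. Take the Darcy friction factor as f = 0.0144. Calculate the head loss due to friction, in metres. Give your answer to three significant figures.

h_f ≈ 6.02 m

V = 4Q/(πD²) = 4·0.114/(π·0.362²) = 1.108 m/s
h_f = f(L/D)V²/(2g) = 0.01440·(2420/0.362)·1.108²/(2·9.81) = 6.020 m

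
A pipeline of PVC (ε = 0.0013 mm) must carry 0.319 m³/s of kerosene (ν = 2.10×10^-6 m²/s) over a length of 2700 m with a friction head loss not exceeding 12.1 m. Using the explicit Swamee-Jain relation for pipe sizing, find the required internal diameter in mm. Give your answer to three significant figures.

Swamee-Jain (Type III): D = 0.66·[ε^1.25·(LQ²/(gh_f))^4.75 + ν·Q^9.4·(L/(gh_f))^5.2]^0.04
LQ²/(gh_f) = 2.315; L/(gh_f) = 22.75
Term 1 = ε^1.25·(…)^4.75 = 2.36×10^-6; Term 2 = ν·Q^9.4·(…)^5.2 = 5.17×10^-4
D = 0.66·(2.36×10^-6 + 5.17×10^-4)^0.04 = 0.4877 m = 488 mm
Check: V = 1.71 m/s, Re = 3.97×10^5, f = 0.01369, h_f = 11.3 m ≈ 12.1 m ✓

D ≈ 488 mm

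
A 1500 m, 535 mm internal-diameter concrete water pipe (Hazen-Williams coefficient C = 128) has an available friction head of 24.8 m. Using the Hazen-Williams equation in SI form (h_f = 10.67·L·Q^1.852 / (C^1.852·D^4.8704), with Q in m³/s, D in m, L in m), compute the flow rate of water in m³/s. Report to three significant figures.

Rearranging: Q = [h_f·C^1.852·D^4.8704 / (10.67·L)]^(1/1.852)
Q = [24.8·128^1.852·0.535^4.8704 / (10.67·1500)]^0.540 = 0.7510 m³/s

Q ≈ 0.751 m³/s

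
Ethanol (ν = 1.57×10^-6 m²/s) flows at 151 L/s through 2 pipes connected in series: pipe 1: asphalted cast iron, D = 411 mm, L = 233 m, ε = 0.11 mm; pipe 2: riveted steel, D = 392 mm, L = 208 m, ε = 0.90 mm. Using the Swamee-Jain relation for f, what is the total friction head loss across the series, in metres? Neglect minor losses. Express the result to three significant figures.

H ≈ 1.69 m

Pipe 1: V = 1.138 m/s, Re = 2.98×10^5, ε/D = 2.68×10^-4, f = 0.01684, h_1 = f(L/D)V²/2g = 0.6303 m
Pipe 2: V = 1.251 m/s, Re = 3.12×10^5, ε/D = 0.00230, f = 0.02497, h_2 = f(L/D)V²/2g = 1.057 m
Series → Q common, losses add: H = Σh = 1.688 m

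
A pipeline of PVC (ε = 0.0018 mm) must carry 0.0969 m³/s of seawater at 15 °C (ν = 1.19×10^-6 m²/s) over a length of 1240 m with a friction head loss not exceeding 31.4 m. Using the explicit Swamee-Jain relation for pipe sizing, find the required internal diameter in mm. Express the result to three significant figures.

D ≈ 213 mm

Swamee-Jain (Type III): D = 0.66·[ε^1.25·(LQ²/(gh_f))^4.75 + ν·Q^9.4·(L/(gh_f))^5.2]^0.04
LQ²/(gh_f) = 0.03780; L/(gh_f) = 4.026
Term 1 = ε^1.25·(…)^4.75 = 1.15×10^-14; Term 2 = ν·Q^9.4·(…)^5.2 = 4.92×10^-13
D = 0.66·(1.15×10^-14 + 4.92×10^-13)^0.04 = 0.2126 m = 213 mm
Check: V = 2.73 m/s, Re = 4.88×10^5, f = 0.01328, h_f = 29.4 m ≈ 31.4 m ✓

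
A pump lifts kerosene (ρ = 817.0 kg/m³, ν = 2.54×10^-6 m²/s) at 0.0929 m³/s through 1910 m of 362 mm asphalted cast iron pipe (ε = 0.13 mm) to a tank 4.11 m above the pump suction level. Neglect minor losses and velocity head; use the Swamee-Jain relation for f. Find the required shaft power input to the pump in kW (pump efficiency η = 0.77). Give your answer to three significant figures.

V = 4Q/(πD²) = 0.9026 m/s; Re = 1.29×10^5; ε/D = 3.59×10^-4; f = 0.01911
h_f = f(L/D)V²/2g = 4.188 m
Total head H = z + h_f = 4.11 + 4.188 = 8.298 m
P_hyd = ρgQH = 817.0·9.81·0.0929·8.298 = 6.178 kW
P_shaft = P_hyd/η = 6.178/0.77 = 8.024 kW

P_shaft ≈ 8.02 kW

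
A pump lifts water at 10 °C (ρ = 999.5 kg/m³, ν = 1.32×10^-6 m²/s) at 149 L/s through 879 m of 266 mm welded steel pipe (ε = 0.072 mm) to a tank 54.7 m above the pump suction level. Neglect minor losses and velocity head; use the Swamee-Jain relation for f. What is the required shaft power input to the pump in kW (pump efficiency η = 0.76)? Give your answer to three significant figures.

P_shaft ≈ 142 kW

V = 4Q/(πD²) = 2.681 m/s; Re = 5.40×10^5; ε/D = 2.71×10^-4; f = 0.01605
h_f = f(L/D)V²/2g = 19.43 m
Total head H = z + h_f = 54.7 + 19.43 = 74.13 m
P_hyd = ρgQH = 999.5·9.81·0.149·74.13 = 108.3 kW
P_shaft = P_hyd/η = 108.3/0.76 = 142.5 kW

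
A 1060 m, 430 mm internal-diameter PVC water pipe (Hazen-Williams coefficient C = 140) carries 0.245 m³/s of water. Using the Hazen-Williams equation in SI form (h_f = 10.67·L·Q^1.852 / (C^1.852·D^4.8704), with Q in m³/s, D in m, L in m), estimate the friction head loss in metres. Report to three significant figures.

h_f ≈ 5.40 m

h_f = 10.67·1060·0.245^1.852 / (140^1.852·0.430^4.8704) = 5.404 m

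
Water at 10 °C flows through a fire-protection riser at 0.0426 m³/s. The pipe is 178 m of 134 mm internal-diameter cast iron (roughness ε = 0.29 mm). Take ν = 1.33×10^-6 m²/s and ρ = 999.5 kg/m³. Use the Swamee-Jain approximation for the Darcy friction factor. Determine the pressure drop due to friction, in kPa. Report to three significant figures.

V = 4Q/(πD²) = 4·0.0426/(π·0.134²) = 3.021 m/s
Re = VD/ν = 3.021·0.134/1.33×10^-6 = 3.04×10^5 → turbulent
ε/D = 0.29/134 = 0.00216
Swamee-Jain: f = 0.02463
h_f = f(L/D)V²/(2g) = 0.02463·(178/0.134)·3.021²/(2·9.81) = 15.22 m
Δp = ρg·h_f = 999.5·9.81·15.22 = 149.2 kPa

Δp ≈ 149 kPa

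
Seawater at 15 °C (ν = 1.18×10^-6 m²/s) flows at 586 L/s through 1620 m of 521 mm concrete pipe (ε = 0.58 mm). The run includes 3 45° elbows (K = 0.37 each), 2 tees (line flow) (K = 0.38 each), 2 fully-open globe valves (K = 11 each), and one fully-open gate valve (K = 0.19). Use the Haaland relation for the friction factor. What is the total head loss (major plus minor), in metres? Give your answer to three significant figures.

H_L ≈ 33.7 m

V = 4Q/(πD²) = 2.749 m/s; V²/2g = 0.3851 m
Re = 1.21×10^6, ε/D = 0.00111 → f = 0.02040 (Haaland)
Major: h_f = f(L/D)·V²/2g = 0.02040·3109·0.3851 = 24.43 m
Minor: ΣK = 24.1; h_m = ΣK·V²/2g = 9.265 m
Total H_L = 24.43 + 9.265 = 33.70 m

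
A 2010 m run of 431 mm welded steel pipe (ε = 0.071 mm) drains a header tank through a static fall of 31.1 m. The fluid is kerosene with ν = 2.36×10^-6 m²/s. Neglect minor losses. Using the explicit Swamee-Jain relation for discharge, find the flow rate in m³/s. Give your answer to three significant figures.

Q ≈ 0.431 m³/s

Swamee-Jain (Type II): Q = -0.965·√(gD⁵h_f/L)·ln[ε/(3.7D) + √(3.17ν²L/(gD³h_f))]
√(gD⁵h_f/L) = √(9.81·0.431⁵·31.1/2010) = 0.04751
ε/(3.7D) = 4.45×10^-5; √(3.17ν²L/(gD³h_f)) = 3.81×10^-5
Q = -0.965·0.04751·ln(8.264×10^-5) = 0.4310 m³/s
Check: V = 2.95 m/s, Re = 5.40×10^5, f = 0.01506, h_f = 31.3 m ≈ 31.1 m ✓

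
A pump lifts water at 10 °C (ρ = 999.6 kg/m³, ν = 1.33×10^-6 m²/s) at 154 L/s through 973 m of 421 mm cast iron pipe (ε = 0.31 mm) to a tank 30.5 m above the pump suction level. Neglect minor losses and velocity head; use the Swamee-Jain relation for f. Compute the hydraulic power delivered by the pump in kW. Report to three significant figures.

V = 4Q/(πD²) = 1.106 m/s; Re = 3.50×10^5; ε/D = 7.36×10^-4; f = 0.01941
h_f = f(L/D)V²/2g = 2.798 m
Total head H = z + h_f = 30.5 + 2.798 = 33.30 m
P_hyd = ρgQH = 999.6·9.81·0.154·33.30 = 50.29 kW

P_hyd ≈ 50.3 kW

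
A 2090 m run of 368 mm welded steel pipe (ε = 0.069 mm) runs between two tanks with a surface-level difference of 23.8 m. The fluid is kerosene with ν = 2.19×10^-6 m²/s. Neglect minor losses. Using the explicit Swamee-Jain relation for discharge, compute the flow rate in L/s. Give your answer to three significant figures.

Swamee-Jain (Type II): Q = -0.965·√(gD⁵h_f/L)·ln[ε/(3.7D) + √(3.17ν²L/(gD³h_f))]
√(gD⁵h_f/L) = √(9.81·0.368⁵·23.8/2090) = 0.02746
ε/(3.7D) = 5.07×10^-5; √(3.17ν²L/(gD³h_f)) = 5.23×10^-5
Q = -0.965·0.02746·ln(1.029×10^-4) = 0.2433 m³/s
Check: V = 2.29 m/s, Re = 3.84×10^5, f = 0.01578, h_f = 23.9 m ≈ 23.8 m ✓

Q ≈ 243 L/s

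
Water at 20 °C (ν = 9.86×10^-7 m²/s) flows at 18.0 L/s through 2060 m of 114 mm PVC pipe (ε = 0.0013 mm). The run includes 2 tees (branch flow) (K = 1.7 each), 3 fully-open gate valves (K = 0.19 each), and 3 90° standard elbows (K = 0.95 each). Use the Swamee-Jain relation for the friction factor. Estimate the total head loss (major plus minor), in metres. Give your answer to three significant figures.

V = 4Q/(πD²) = 1.763 m/s; V²/2g = 0.1585 m
Re = 2.04×10^5, ε/D = 1.14×10^-5 → f = 0.01558 (Swamee-Jain)
Major: h_f = f(L/D)·V²/2g = 0.01558·18070·0.1585 = 44.62 m
Minor: ΣK = 6.82; h_m = ΣK·V²/2g = 1.081 m
Total H_L = 44.62 + 1.081 = 45.71 m

H_L ≈ 45.7 m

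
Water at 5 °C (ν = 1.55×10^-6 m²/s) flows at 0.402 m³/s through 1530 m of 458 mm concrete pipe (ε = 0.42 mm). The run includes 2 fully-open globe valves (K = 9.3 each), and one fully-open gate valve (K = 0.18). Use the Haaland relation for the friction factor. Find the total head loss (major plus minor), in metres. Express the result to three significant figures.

H_L ≈ 25.6 m

V = 4Q/(πD²) = 2.440 m/s; V²/2g = 0.3035 m
Re = 7.21×10^5, ε/D = 9.17×10^-4 → f = 0.01966 (Haaland)
Major: h_f = f(L/D)·V²/2g = 0.01966·3341·0.3035 = 19.93 m
Minor: ΣK = 18.8; h_m = ΣK·V²/2g = 5.699 m
Total H_L = 19.93 + 5.699 = 25.63 m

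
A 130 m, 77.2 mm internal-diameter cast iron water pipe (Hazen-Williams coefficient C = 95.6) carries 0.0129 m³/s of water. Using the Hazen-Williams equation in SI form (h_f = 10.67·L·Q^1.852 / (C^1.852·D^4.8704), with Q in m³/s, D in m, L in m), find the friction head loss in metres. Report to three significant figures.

h_f = 10.67·130·0.0129^1.852 / (95.6^1.852·0.0772^4.8704) = 24.71 m

h_f ≈ 24.7 m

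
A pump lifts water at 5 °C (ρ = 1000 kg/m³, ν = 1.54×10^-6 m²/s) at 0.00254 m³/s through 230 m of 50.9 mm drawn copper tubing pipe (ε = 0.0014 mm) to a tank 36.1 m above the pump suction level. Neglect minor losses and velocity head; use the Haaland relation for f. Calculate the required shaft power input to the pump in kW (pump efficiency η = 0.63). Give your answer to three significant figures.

V = 4Q/(πD²) = 1.248 m/s; Re = 4.13×10^4; ε/D = 2.75×10^-5; f = 0.02170
h_f = f(L/D)V²/2g = 7.787 m
Total head H = z + h_f = 36.1 + 7.787 = 43.89 m
P_hyd = ρgQH = 1000·9.81·0.00254·43.89 = 1.094 kW
P_shaft = P_hyd/η = 1.094/0.63 = 1.736 kW

P_shaft ≈ 1.74 kW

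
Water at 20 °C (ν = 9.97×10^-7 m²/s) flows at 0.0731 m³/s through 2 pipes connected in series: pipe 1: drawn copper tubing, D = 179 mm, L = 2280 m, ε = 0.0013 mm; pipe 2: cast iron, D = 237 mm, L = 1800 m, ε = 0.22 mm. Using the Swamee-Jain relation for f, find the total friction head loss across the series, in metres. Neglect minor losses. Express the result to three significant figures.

H ≈ 93.3 m

Pipe 1: V = 2.905 m/s, Re = 5.22×10^5, ε/D = 7.26×10^-6, f = 0.01311, h_1 = f(L/D)V²/2g = 71.83 m
Pipe 2: V = 1.657 m/s, Re = 3.94×10^5, ε/D = 9.28×10^-4, f = 0.02021, h_2 = f(L/D)V²/2g = 21.48 m
Series → Q common, losses add: H = Σh = 93.31 m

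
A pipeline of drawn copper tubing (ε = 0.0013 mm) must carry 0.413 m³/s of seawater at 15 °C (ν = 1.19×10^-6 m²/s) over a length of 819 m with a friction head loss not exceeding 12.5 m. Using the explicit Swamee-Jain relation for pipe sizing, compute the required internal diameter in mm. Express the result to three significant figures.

D ≈ 407 mm

Swamee-Jain (Type III): D = 0.66·[ε^1.25·(LQ²/(gh_f))^4.75 + ν·Q^9.4·(L/(gh_f))^5.2]^0.04
LQ²/(gh_f) = 1.139; L/(gh_f) = 6.679
Term 1 = ε^1.25·(…)^4.75 = 8.15×10^-8; Term 2 = ν·Q^9.4·(…)^5.2 = 5.67×10^-6
D = 0.66·(8.15×10^-8 + 5.67×10^-6)^0.04 = 0.4073 m = 407 mm
Check: V = 3.17 m/s, Re = 1.08×10^6, f = 0.01153, h_f = 11.9 m ≈ 12.5 m ✓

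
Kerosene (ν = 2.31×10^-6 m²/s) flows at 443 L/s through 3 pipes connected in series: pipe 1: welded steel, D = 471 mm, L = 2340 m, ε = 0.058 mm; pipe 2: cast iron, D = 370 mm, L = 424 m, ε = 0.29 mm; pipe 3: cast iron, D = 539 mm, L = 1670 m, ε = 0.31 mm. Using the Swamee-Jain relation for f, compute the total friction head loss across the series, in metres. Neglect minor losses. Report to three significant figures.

Pipe 1: V = 2.543 m/s, Re = 5.18×10^5, ε/D = 1.23×10^-4, f = 0.01467, h_1 = f(L/D)V²/2g = 24.02 m
Pipe 2: V = 4.120 m/s, Re = 6.60×10^5, ε/D = 7.84×10^-4, f = 0.01918, h_2 = f(L/D)V²/2g = 19.01 m
Pipe 3: V = 1.941 m/s, Re = 4.53×10^5, ε/D = 5.75×10^-4, f = 0.01832, h_3 = f(L/D)V²/2g = 10.90 m
Series → Q common, losses add: H = Σh = 53.94 m

H ≈ 53.9 m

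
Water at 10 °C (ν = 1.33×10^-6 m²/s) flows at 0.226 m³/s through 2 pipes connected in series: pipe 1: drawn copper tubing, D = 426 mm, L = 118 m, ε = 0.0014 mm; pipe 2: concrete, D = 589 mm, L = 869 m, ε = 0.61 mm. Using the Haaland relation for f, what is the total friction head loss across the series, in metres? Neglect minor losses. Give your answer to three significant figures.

Pipe 1: V = 1.586 m/s, Re = 5.08×10^5, ε/D = 3.29×10^-6, f = 0.01306, h_1 = f(L/D)V²/2g = 0.4637 m
Pipe 2: V = 0.8294 m/s, Re = 3.67×10^5, ε/D = 0.00104, f = 0.02053, h_2 = f(L/D)V²/2g = 1.062 m
Series → Q common, losses add: H = Σh = 1.526 m

H ≈ 1.53 m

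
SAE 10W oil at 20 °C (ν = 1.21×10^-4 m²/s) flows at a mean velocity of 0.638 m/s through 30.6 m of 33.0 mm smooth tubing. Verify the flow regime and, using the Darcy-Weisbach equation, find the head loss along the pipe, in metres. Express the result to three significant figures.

Re = VD/ν = 0.638·0.03300/1.21×10^-4 = 174 → laminar (Re < 2300)
f = 64/Re = 0.3678
h_f = f(L/D)V²/(2g) = 0.3678·(30.6/0.03300)·0.638²/(2·9.81) = 7.076 m

h_f ≈ 7.08 m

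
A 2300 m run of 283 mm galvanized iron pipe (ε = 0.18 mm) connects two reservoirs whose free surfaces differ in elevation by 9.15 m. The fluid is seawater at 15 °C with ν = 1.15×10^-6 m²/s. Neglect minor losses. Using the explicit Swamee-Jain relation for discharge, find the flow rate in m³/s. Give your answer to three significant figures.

Swamee-Jain (Type II): Q = -0.965·√(gD⁵h_f/L)·ln[ε/(3.7D) + √(3.17ν²L/(gD³h_f))]
√(gD⁵h_f/L) = √(9.81·0.283⁵·9.15/2300) = 0.008417
ε/(3.7D) = 1.72×10^-4; √(3.17ν²L/(gD³h_f)) = 6.88×10^-5
Q = -0.965·0.008417·ln(2.407×10^-4) = 0.06767 m³/s
Check: V = 1.08 m/s, Re = 2.65×10^5, f = 0.01922, h_f = 9.22 m ≈ 9.15 m ✓

Q ≈ 0.0677 m³/s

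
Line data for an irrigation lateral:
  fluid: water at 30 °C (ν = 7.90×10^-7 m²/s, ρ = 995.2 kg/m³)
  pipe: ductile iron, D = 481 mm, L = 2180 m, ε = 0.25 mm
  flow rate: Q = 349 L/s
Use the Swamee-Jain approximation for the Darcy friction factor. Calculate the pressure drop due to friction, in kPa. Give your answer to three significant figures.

Δp ≈ 144 kPa

V = 4Q/(πD²) = 4·0.349/(π·0.481²) = 1.921 m/s
Re = VD/ν = 1.921·0.481/7.90×10^-7 = 1.17×10^6 → turbulent
ε/D = 0.25/481 = 5.20×10^-4
Swamee-Jain: f = 0.01736
h_f = f(L/D)V²/(2g) = 0.01736·(2180/0.481)·1.921²/(2·9.81) = 14.79 m
Δp = ρg·h_f = 995.2·9.81·14.79 = 144.4 kPa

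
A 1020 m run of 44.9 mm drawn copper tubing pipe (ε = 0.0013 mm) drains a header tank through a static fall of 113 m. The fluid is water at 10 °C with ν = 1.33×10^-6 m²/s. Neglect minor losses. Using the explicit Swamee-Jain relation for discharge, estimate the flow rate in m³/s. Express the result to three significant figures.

Q ≈ 0.00357 m³/s

Swamee-Jain (Type II): Q = -0.965·√(gD⁵h_f/L)·ln[ε/(3.7D) + √(3.17ν²L/(gD³h_f))]
√(gD⁵h_f/L) = √(9.81·0.0449⁵·113/1020) = 4.453×10^-4
ε/(3.7D) = 7.83×10^-6; √(3.17ν²L/(gD³h_f)) = 2.39×10^-4
Q = -0.965·4.453×10^-4·ln(2.466×10^-4) = 0.003570 m³/s
Check: V = 2.25 m/s, Re = 7.61×10^4, f = 0.01908, h_f = 112 m ≈ 113 m ✓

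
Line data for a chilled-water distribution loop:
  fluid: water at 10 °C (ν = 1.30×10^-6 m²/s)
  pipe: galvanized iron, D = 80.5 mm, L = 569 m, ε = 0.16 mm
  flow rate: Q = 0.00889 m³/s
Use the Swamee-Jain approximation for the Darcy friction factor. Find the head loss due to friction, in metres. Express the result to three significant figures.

h_f ≈ 27.7 m

V = 4Q/(πD²) = 4·0.00889/(π·0.0805²) = 1.747 m/s
Re = VD/ν = 1.747·0.0805/1.30×10^-6 = 1.08×10^5 → turbulent
ε/D = 0.16/80.5 = 0.00199
Swamee-Jain: f = 0.02518
h_f = f(L/D)V²/(2g) = 0.02518·(569/0.0805)·1.747²/(2·9.81) = 27.68 m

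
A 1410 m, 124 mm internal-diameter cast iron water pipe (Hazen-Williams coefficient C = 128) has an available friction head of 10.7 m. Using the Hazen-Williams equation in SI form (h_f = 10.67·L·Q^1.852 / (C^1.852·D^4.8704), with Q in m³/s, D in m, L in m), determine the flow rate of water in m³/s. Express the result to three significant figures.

Q ≈ 0.0106 m³/s

Rearranging: Q = [h_f·C^1.852·D^4.8704 / (10.67·L)]^(1/1.852)
Q = [10.7·128^1.852·0.124^4.8704 / (10.67·1410)]^0.540 = 0.01055 m³/s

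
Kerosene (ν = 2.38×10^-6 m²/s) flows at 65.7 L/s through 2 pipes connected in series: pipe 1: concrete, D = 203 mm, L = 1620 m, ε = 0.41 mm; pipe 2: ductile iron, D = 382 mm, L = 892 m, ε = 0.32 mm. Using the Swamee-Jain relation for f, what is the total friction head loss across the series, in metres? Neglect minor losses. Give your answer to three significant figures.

H ≈ 42.2 m

Pipe 1: V = 2.030 m/s, Re = 1.73×10^5, ε/D = 0.00202, f = 0.02468, h_1 = f(L/D)V²/2g = 41.37 m
Pipe 2: V = 0.5733 m/s, Re = 9.20×10^4, ε/D = 8.38×10^-4, f = 0.02195, h_2 = f(L/D)V²/2g = 0.8586 m
Series → Q common, losses add: H = Σh = 42.22 m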